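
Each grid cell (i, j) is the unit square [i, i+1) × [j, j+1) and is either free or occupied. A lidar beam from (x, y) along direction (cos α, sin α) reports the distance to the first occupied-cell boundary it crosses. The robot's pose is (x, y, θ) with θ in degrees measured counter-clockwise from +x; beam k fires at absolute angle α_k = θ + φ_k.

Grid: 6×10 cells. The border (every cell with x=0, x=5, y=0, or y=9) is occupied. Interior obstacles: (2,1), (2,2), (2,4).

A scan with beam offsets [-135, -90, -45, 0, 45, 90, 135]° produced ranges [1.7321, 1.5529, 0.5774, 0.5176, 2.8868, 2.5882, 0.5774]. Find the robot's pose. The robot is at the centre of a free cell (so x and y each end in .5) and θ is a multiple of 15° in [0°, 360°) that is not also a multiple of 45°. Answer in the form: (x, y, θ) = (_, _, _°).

(x, y, θ) = (2.5, 3.5, 285°)

The pose lattice has 29·16 = 464 candidates. Test each by forward raycasting.
  (3.5, 3.5, 60°): beam 1 = 2.5882 ≠ 1.7321 ✗
  (4.5, 4.5, 285°): beam 1 = 4.0415 ≠ 1.7321 ✗
  (2.5, 5.5, 15°): beam 1 = 0.5774 ≠ 1.7321 ✗
  …
  (2.5, 3.5, 285°): r_1=1.7321, r_2=1.5529, r_3=0.5774, r_4=0.5176, r_5=2.8868, r_6=2.5882, r_7=0.5774 — all match ✓
Unique over the lattice → pose = (2.5, 3.5, 285°).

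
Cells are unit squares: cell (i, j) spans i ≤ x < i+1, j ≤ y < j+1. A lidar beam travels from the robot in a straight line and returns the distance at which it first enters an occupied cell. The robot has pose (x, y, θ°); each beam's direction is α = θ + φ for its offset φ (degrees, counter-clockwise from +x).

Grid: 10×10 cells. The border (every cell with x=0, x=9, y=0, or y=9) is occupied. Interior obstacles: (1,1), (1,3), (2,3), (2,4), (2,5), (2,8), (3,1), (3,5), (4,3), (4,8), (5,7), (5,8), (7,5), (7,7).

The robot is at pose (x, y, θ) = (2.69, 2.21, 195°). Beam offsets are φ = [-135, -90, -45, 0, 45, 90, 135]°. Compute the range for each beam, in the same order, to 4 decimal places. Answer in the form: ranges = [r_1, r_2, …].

ranges = [5.5310, 0.8179, 1.5800, 0.8114, 1.3800, 1.1977, 0.4200]

beam 1: φ=-135°, α=60°
  direction (0.5000, 0.8660); cell (2,2); t to first gridline: x 0.6200, y 0.9122 (then +2.0000 / +1.1547)
    (3,2) via x @ 0.6200
    (3,3) via y @ 0.9122
    (3,4) via y @ 2.0669
    (4,4) via x @ 2.6200
    (4,5) via y @ 3.2216
    (4,6) via y @ 4.3763
    (5,6) via x @ 4.6200
    (5,7) via y @ 5.5310  # hit
  → r_1 = 5.5310
beam 2: φ=-90°, α=105°
  direction (-0.2588, 0.9659); cell (2,2); t to first gridline: x 2.6660, y 0.8179 (then +3.8637 / +1.0353)
    (2,3) via y @ 0.8179  # hit
  → r_2 = 0.8179
beam 3: φ=-45°, α=150°
  direction (-0.8660, 0.5000); cell (2,2); t to first gridline: x 0.7967, y 1.5800 (then +1.1547 / +2.0000)
    (1,2) via x @ 0.7967
    (1,3) via y @ 1.5800  # hit
  → r_3 = 1.5800
beam 4: φ=0°, α=195°
  direction (-0.9659, -0.2588); cell (2,2); t to first gridline: x 0.7143, y 0.8114 (then +1.0353 / +3.8637)
    (1,2) via x @ 0.7143
    (1,1) via y @ 0.8114  # hit
  → r_4 = 0.8114
beam 5: φ=45°, α=240°
  direction (-0.5000, -0.8660); cell (2,2); t to first gridline: x 1.3800, y 0.2425 (then +2.0000 / +1.1547)
    (2,1) via y @ 0.2425
    (1,1) via x @ 1.3800  # hit
  → r_5 = 1.3800
beam 6: φ=90°, α=285°
  direction (0.2588, -0.9659); cell (2,2); t to first gridline: x 1.1977, y 0.2174 (then +3.8637 / +1.0353)
    (2,1) via y @ 0.2174
    (3,1) via x @ 1.1977  # hit
  → r_6 = 1.1977
beam 7: φ=135°, α=330°
  direction (0.8660, -0.5000); cell (2,2); t to first gridline: x 0.3580, y 0.4200 (then +1.1547 / +2.0000)
    (3,2) via x @ 0.3580
    (3,1) via y @ 0.4200  # hit
  → r_7 = 0.4200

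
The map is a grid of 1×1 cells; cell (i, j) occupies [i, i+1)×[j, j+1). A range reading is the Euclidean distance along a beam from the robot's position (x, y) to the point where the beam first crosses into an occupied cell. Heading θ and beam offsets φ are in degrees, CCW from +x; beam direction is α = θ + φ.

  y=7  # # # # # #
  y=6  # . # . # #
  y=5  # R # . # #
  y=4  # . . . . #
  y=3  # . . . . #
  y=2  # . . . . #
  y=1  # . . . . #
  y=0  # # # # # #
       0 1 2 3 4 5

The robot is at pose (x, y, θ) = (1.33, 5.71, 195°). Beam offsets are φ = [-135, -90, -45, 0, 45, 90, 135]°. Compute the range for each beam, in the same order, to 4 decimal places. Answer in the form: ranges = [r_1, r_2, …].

ranges = [1.3400, 1.2750, 0.3811, 0.3416, 0.6600, 4.8762, 0.7736]

beam 1: φ=-135°, α=60°
  d=(0.5000,0.8660)  start (1,5)  tX=1.3400 tY=0.3349  stride 1/|dx|=2.0000 1/|dy|=1.1547
    cross y-line → (1,6), t=0.3349
    cross x-line → (2,6), t=1.3400 (wall)
  → r_1 = 1.3400
beam 2: φ=-90°, α=105°
  d=(-0.2588,0.9659)  start (1,5)  tX=1.2750 tY=0.3002  stride 1/|dx|=3.8637 1/|dy|=1.0353
    cross y-line → (1,6), t=0.3002
    cross x-line → (0,6), t=1.2750 (wall)
  → r_2 = 1.2750
beam 3: φ=-45°, α=150°
  d=(-0.8660,0.5000)  start (1,5)  tX=0.3811 tY=0.5800  stride 1/|dx|=1.1547 1/|dy|=2.0000
    cross x-line → (0,5), t=0.3811 (wall)
  → r_3 = 0.3811
beam 4: φ=0°, α=195°
  d=(-0.9659,-0.2588)  start (1,5)  tX=0.3416 tY=2.7432  stride 1/|dx|=1.0353 1/|dy|=3.8637
    cross x-line → (0,5), t=0.3416 (wall)
  → r_4 = 0.3416
beam 5: φ=45°, α=240°
  d=(-0.5000,-0.8660)  start (1,5)  tX=0.6600 tY=0.8198  stride 1/|dx|=2.0000 1/|dy|=1.1547
    cross x-line → (0,5), t=0.6600 (wall)
  → r_5 = 0.6600
beam 6: φ=90°, α=285°
  d=(0.2588,-0.9659)  start (1,5)  tX=2.5887 tY=0.7350  stride 1/|dx|=3.8637 1/|dy|=1.0353
    cross y-line → (1,4), t=0.7350
    cross y-line → (1,3), t=1.7703
    cross x-line → (2,3), t=2.5887
    cross y-line → (2,2), t=2.8056
    cross y-line → (2,1), t=3.8409
    cross y-line → (2,0), t=4.8762 (wall)
  → r_6 = 4.8762
beam 7: φ=135°, α=330°
  d=(0.8660,-0.5000)  start (1,5)  tX=0.7736 tY=1.4200  stride 1/|dx|=1.1547 1/|dy|=2.0000
    cross x-line → (2,5), t=0.7736 (wall)
  → r_7 = 0.7736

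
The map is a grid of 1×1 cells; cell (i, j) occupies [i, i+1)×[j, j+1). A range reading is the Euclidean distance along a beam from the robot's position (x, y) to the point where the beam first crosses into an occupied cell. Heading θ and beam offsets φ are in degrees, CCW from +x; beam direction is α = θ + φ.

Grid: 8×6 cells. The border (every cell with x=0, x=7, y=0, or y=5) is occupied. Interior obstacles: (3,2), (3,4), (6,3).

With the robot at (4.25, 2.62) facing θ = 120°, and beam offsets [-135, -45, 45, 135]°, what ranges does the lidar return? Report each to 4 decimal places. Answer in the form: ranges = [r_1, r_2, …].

ranges = [2.8470, 2.4640, 0.2588, 1.6771]

beam 1: φ=-135°, α=345°
  dir = (cos 345°, sin 345°) = (0.9659, -0.2588); from cell (4,2)
  next x-line at t=0.7765, next y-line at t=2.3955; Δt_x=1.0353, Δt_y=3.8637
    x: enter (5,2) at t=0.7765
    x: enter (6,2) at t=1.8117
    y: enter (6,1) at t=2.3955
    x: enter (7,1) at t=2.8470 ← occupied
  → r_1 = 2.8470
beam 2: φ=-45°, α=75°
  dir = (cos 75°, sin 75°) = (0.2588, 0.9659); from cell (4,2)
  next x-line at t=2.8978, next y-line at t=0.3934; Δt_x=3.8637, Δt_y=1.0353
    y: enter (4,3) at t=0.3934
    y: enter (4,4) at t=1.4287
    y: enter (4,5) at t=2.4640 ← occupied
  → r_2 = 2.4640
beam 3: φ=45°, α=165°
  dir = (cos 165°, sin 165°) = (-0.9659, 0.2588); from cell (4,2)
  next x-line at t=0.2588, next y-line at t=1.4682; Δt_x=1.0353, Δt_y=3.8637
    x: enter (3,2) at t=0.2588 ← occupied
  → r_3 = 0.2588
beam 4: φ=135°, α=255°
  dir = (cos 255°, sin 255°) = (-0.2588, -0.9659); from cell (4,2)
  next x-line at t=0.9659, next y-line at t=0.6419; Δt_x=3.8637, Δt_y=1.0353
    y: enter (4,1) at t=0.6419
    x: enter (3,1) at t=0.9659
    y: enter (3,0) at t=1.6771 ← occupied
  → r_4 = 1.6771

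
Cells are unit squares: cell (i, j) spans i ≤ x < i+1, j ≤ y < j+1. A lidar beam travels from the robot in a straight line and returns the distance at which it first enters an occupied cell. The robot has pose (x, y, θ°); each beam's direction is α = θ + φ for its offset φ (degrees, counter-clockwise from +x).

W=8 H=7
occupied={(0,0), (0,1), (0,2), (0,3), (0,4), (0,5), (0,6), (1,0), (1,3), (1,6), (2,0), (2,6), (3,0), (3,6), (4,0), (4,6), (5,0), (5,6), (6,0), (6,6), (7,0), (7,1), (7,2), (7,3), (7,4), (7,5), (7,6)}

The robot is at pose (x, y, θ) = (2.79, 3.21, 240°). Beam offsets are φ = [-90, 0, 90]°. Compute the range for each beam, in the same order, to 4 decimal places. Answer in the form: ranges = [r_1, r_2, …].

ranges = [0.9122, 2.5519, 4.4200]

beam 1: φ=-90°, α=150°
  cosα=-0.8660 sinα=0.5000 | (2,3) | tMaxX 0.9122 tMaxY 1.5800 | tΔX 1.1547 tΔY 2.0000
    t=0.9122 [x] (1,3) — stop
  → r_1 = 0.9122
beam 2: φ=0°, α=240°
  cosα=-0.5000 sinα=-0.8660 | (2,3) | tMaxX 1.5800 tMaxY 0.2425 | tΔX 2.0000 tΔY 1.1547
    t=0.2425 [y] (2,2)
    t=1.3972 [y] (2,1)
    t=1.5800 [x] (1,1)
    t=2.5519 [y] (1,0) — stop
  → r_2 = 2.5519
beam 3: φ=90°, α=330°
  cosα=0.8660 sinα=-0.5000 | (2,3) | tMaxX 0.2425 tMaxY 0.4200 | tΔX 1.1547 tΔY 2.0000
    t=0.2425 [x] (3,3)
    t=0.4200 [y] (3,2)
    t=1.3972 [x] (4,2)
    t=2.4200 [y] (4,1)
    t=2.5519 [x] (5,1)
    t=3.7066 [x] (6,1)
    t=4.4200 [y] (6,0) — stop
  → r_3 = 4.4200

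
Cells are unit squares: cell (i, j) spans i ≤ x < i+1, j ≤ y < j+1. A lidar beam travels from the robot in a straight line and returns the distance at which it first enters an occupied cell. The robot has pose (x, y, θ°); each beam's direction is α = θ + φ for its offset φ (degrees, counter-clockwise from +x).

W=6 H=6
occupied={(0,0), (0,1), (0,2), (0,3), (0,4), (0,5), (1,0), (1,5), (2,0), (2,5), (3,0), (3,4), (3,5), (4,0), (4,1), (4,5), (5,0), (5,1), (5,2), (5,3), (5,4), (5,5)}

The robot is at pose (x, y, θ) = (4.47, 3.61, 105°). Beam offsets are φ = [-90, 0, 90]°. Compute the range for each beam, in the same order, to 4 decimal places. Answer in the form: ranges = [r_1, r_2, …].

beam 1: φ=-90°, α=15°
  d=(0.9659,0.2588)  start (4,3)  tX=0.5487 tY=1.5068  stride 1/|dx|=1.0353 1/|dy|=3.8637
    cross x-line → (5,3), t=0.5487 (wall)
  → r_1 = 0.5487
beam 2: φ=0°, α=105°
  d=(-0.2588,0.9659)  start (4,3)  tX=1.8159 tY=0.4038  stride 1/|dx|=3.8637 1/|dy|=1.0353
    cross y-line → (4,4), t=0.4038
    cross y-line → (4,5), t=1.4390 (wall)
  → r_2 = 1.4390
beam 3: φ=90°, α=195°
  d=(-0.9659,-0.2588)  start (4,3)  tX=0.4866 tY=2.3569  stride 1/|dx|=1.0353 1/|dy|=3.8637
    cross x-line → (3,3), t=0.4866
    cross x-line → (2,3), t=1.5219
    cross y-line → (2,2), t=2.3569
    cross x-line → (1,2), t=2.5571
    cross x-line → (0,2), t=3.5924 (wall)
  → r_3 = 3.5924

ranges = [0.5487, 1.4390, 3.5924]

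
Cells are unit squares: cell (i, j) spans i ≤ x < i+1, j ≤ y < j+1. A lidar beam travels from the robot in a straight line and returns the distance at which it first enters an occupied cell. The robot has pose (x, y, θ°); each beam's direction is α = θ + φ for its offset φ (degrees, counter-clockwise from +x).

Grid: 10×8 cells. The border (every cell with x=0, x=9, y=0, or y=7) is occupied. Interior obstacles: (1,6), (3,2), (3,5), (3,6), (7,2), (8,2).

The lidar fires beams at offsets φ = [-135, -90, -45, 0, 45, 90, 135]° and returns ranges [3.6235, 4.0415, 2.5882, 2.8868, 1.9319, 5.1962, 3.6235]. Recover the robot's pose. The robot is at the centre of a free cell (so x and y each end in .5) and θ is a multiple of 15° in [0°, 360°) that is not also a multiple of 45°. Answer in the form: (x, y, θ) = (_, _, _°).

(x, y, θ) = (5.5, 4.5, 120°)

Candidates: 42 free-cell centres × 16 headings = 672 poses. Raycast each; keep the one whose scan matches to 4 dp.
  (1.5, 1.5, 75°): beam 1 = 0.5774 ≠ 3.6235 ✗
  (2.5, 3.5, 210°): beam 1 = 1.9319 ≠ 3.6235 ✗
  (5.5, 2.5, 255°): beam 1 = 3.0000 ≠ 3.6235 ✗
  (8.5, 4.5, 255°): beam 1 = 2.8868 ≠ 3.6235 ✗
  …
  (5.5, 4.5, 120°): r_1=3.6235, r_2=4.0415, r_3=2.5882, r_4=2.8868, r_5=1.9319, r_6=5.1962, r_7=3.6235 — all match ✓
Unique over the lattice → pose = (5.5, 4.5, 120°).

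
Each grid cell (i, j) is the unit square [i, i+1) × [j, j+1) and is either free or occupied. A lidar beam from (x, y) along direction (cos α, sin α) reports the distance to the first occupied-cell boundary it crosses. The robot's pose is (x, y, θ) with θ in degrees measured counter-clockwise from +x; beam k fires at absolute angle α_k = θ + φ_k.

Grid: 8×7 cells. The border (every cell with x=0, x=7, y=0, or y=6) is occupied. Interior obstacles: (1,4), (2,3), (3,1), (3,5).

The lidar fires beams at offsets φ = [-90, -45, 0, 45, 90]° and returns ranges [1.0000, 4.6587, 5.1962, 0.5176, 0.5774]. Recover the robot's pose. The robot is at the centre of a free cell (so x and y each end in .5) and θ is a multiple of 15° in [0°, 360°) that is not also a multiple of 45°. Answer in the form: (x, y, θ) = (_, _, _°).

Enumerate (i+0.5, j+0.5, θ) over the 26 free cells and 16 admissible headings. For each, cast all 5 beams and compare to the given ranges.
  (2.5, 2.5, 165°): beam 1 = 0.5176 ≠ 1.0000 ✗
  (6.5, 4.5, 30°): beam 2 = 0.5176 ≠ 4.6587 ✗
  (1.5, 3.5, 30°): beam 1 = 2.8868 ≠ 1.0000 ✗
  (5.5, 5.5, 75°): beam 1 = 1.5529 ≠ 1.0000 ✗
  (6.5, 3.5, 150°): beam 2 = 2.5882 ≠ 4.6587 ✗
  …
  (2.5, 2.5, 30°): r_1=1.0000, r_2=4.6587, r_3=5.1962, r_4=0.5176, r_5=0.5774 — all match ✓
Only this pose fits every beam.

(x, y, θ) = (2.5, 2.5, 30°)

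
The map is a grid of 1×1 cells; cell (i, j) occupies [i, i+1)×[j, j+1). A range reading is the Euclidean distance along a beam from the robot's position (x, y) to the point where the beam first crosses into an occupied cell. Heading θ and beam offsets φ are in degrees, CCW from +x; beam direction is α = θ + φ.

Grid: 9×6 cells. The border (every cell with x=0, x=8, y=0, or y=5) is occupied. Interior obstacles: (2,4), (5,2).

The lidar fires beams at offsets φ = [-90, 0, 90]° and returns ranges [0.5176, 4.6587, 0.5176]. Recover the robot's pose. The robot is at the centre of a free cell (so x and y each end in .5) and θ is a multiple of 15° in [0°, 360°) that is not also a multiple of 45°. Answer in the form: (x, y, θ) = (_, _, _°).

Candidates: 26 free-cell centres × 16 headings = 416 poses. Raycast each; keep the one whose scan matches to 4 dp.
  (4.5, 1.5, 30°): beam 1 = 0.5774 ≠ 0.5176 ✗
  (3.5, 3.5, 60°): beam 1 = 1.7321 ≠ 0.5176 ✗
  (4.5, 1.5, 60°): beam 1 = 1.0000 ≠ 0.5176 ✗
  (1.5, 4.5, 150°): beam 1 = 0.5774 ≠ 0.5176 ✗
  …
  (5.5, 1.5, 165°): r_1=0.5176, r_2=4.6587, r_3=0.5176 — all match ✓
Only this pose fits every beam.

(x, y, θ) = (5.5, 1.5, 165°)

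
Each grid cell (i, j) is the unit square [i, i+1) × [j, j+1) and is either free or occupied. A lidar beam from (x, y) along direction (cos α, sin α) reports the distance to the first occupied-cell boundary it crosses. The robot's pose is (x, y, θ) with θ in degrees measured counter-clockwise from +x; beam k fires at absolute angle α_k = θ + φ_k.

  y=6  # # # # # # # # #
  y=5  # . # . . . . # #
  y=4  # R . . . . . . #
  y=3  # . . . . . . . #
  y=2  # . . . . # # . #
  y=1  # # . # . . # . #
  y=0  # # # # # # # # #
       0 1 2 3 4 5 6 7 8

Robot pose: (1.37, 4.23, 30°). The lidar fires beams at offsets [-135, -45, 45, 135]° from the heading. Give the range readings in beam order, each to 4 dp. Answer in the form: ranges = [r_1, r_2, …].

beam 1: φ=-135°, α=255°
  cosα=-0.2588 sinα=-0.9659 | (1,4) | tMaxX 1.4296 tMaxY 0.2381 | tΔX 3.8637 tΔY 1.0353
    t=0.2381 [y] (1,3)
    t=1.2734 [y] (1,2)
    t=1.4296 [x] (0,2) — stop
  → r_1 = 1.4296
beam 2: φ=-45°, α=345°
  cosα=0.9659 sinα=-0.2588 | (1,4) | tMaxX 0.6522 tMaxY 0.8887 | tΔX 1.0353 tΔY 3.8637
    t=0.6522 [x] (2,4)
    t=0.8887 [y] (2,3)
    t=1.6875 [x] (3,3)
    t=2.7228 [x] (4,3)
    t=3.7581 [x] (5,3)
    t=4.7524 [y] (5,2) — stop
  → r_2 = 4.7524
beam 3: φ=45°, α=75°
  cosα=0.2588 sinα=0.9659 | (1,4) | tMaxX 2.4341 tMaxY 0.7972 | tΔX 3.8637 tΔY 1.0353
    t=0.7972 [y] (1,5)
    t=1.8324 [y] (1,6) — stop
  → r_3 = 1.8324
beam 4: φ=135°, α=165°
  cosα=-0.9659 sinα=0.2588 | (1,4) | tMaxX 0.3831 tMaxY 2.9751 | tΔX 1.0353 tΔY 3.8637
    t=0.3831 [x] (0,4) — stop
  → r_4 = 0.3831

ranges = [1.4296, 4.7524, 1.8324, 0.3831]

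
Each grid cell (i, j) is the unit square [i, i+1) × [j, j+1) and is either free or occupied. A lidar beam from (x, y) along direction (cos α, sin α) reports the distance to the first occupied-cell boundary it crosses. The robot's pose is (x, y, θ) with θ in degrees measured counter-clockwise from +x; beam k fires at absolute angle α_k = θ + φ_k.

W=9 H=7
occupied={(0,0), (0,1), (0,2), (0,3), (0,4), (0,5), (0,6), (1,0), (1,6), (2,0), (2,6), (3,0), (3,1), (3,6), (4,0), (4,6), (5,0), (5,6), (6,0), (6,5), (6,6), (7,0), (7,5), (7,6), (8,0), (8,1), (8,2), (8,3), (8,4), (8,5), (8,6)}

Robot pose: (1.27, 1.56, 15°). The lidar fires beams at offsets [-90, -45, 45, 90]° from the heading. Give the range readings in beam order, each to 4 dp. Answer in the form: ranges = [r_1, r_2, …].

ranges = [0.5798, 1.1200, 5.1269, 1.0432]

beam 1: φ=-90°, α=285°
  direction (0.2588, -0.9659); cell (1,1); t to first gridline: x 2.8205, y 0.5798 (then +3.8637 / +1.0353)
    (1,0) via y @ 0.5798  # hit
  → r_1 = 0.5798
beam 2: φ=-45°, α=330°
  direction (0.8660, -0.5000); cell (1,1); t to first gridline: x 0.8429, y 1.1200 (then +1.1547 / +2.0000)
    (2,1) via x @ 0.8429
    (2,0) via y @ 1.1200  # hit
  → r_2 = 1.1200
beam 3: φ=45°, α=60°
  direction (0.5000, 0.8660); cell (1,1); t to first gridline: x 1.4600, y 0.5081 (then +2.0000 / +1.1547)
    (1,2) via y @ 0.5081
    (2,2) via x @ 1.4600
    (2,3) via y @ 1.6628
    (2,4) via y @ 2.8175
    (3,4) via x @ 3.4600
    (3,5) via y @ 3.9722
    (3,6) via y @ 5.1269  # hit
  → r_3 = 5.1269
beam 4: φ=90°, α=105°
  direction (-0.2588, 0.9659); cell (1,1); t to first gridline: x 1.0432, y 0.4555 (then +3.8637 / +1.0353)
    (1,2) via y @ 0.4555
    (0,2) via x @ 1.0432  # hit
  → r_4 = 1.0432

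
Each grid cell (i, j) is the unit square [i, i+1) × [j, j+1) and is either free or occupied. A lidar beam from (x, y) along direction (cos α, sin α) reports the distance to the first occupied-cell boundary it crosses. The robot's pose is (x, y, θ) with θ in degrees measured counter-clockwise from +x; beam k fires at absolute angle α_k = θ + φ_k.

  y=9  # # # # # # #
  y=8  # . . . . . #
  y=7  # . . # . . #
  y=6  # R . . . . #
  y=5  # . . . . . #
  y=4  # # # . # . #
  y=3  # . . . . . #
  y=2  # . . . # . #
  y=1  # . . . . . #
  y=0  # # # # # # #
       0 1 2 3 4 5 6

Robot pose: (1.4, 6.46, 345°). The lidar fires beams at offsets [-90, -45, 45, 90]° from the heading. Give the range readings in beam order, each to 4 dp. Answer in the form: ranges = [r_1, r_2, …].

ranges = [1.5115, 1.6859, 1.8475, 2.6296]

beam 1: φ=-90°, α=255°
  dir = (cos 255°, sin 255°) = (-0.2588, -0.9659); from cell (1,6)
  next x-line at t=1.5455, next y-line at t=0.4762; Δt_x=3.8637, Δt_y=1.0353
    y: enter (1,5) at t=0.4762
    y: enter (1,4) at t=1.5115 ← occupied
  → r_1 = 1.5115
beam 2: φ=-45°, α=300°
  dir = (cos 300°, sin 300°) = (0.5000, -0.8660); from cell (1,6)
  next x-line at t=1.2000, next y-line at t=0.5312; Δt_x=2.0000, Δt_y=1.1547
    y: enter (1,5) at t=0.5312
    x: enter (2,5) at t=1.2000
    y: enter (2,4) at t=1.6859 ← occupied
  → r_2 = 1.6859
beam 3: φ=45°, α=30°
  dir = (cos 30°, sin 30°) = (0.8660, 0.5000); from cell (1,6)
  next x-line at t=0.6928, next y-line at t=1.0800; Δt_x=1.1547, Δt_y=2.0000
    x: enter (2,6) at t=0.6928
    y: enter (2,7) at t=1.0800
    x: enter (3,7) at t=1.8475 ← occupied
  → r_3 = 1.8475
beam 4: φ=90°, α=75°
  dir = (cos 75°, sin 75°) = (0.2588, 0.9659); from cell (1,6)
  next x-line at t=2.3182, next y-line at t=0.5590; Δt_x=3.8637, Δt_y=1.0353
    y: enter (1,7) at t=0.5590
    y: enter (1,8) at t=1.5943
    x: enter (2,8) at t=2.3182
    y: enter (2,9) at t=2.6296 ← occupied
  → r_4 = 2.6296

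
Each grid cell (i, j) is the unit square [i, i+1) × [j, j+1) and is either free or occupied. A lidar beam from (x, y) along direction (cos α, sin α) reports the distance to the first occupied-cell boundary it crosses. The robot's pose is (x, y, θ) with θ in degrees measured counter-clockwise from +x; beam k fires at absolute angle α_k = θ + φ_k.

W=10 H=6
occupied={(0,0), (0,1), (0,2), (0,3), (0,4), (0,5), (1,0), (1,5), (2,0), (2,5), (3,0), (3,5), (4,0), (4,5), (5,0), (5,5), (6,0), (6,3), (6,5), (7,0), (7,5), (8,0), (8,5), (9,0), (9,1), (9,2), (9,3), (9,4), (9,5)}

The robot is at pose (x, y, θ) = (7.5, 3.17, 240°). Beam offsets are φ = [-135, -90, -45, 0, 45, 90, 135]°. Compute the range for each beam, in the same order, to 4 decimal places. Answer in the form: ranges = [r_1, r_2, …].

ranges = [1.8946, 0.5774, 0.5176, 2.5057, 2.2465, 1.7321, 1.5529]

beam 1: φ=-135°, α=105°
  cosα=-0.2588 sinα=0.9659 | (7,3) | tMaxX 1.9319 tMaxY 0.8593 | tΔX 3.8637 tΔY 1.0353
    t=0.8593 [y] (7,4)
    t=1.8946 [y] (7,5) — stop
  → r_1 = 1.8946
beam 2: φ=-90°, α=150°
  cosα=-0.8660 sinα=0.5000 | (7,3) | tMaxX 0.5774 tMaxY 1.6600 | tΔX 1.1547 tΔY 2.0000
    t=0.5774 [x] (6,3) — stop
  → r_2 = 0.5774
beam 3: φ=-45°, α=195°
  cosα=-0.9659 sinα=-0.2588 | (7,3) | tMaxX 0.5176 tMaxY 0.6568 | tΔX 1.0353 tΔY 3.8637
    t=0.5176 [x] (6,3) — stop
  → r_3 = 0.5176
beam 4: φ=0°, α=240°
  cosα=-0.5000 sinα=-0.8660 | (7,3) | tMaxX 1.0000 tMaxY 0.1963 | tΔX 2.0000 tΔY 1.1547
    t=0.1963 [y] (7,2)
    t=1.0000 [x] (6,2)
    t=1.3510 [y] (6,1)
    t=2.5057 [y] (6,0) — stop
  → r_4 = 2.5057
beam 5: φ=45°, α=285°
  cosα=0.2588 sinα=-0.9659 | (7,3) | tMaxX 1.9319 tMaxY 0.1760 | tΔX 3.8637 tΔY 1.0353
    t=0.1760 [y] (7,2)
    t=1.2113 [y] (7,1)
    t=1.9319 [x] (8,1)
    t=2.2465 [y] (8,0) — stop
  → r_5 = 2.2465
beam 6: φ=90°, α=330°
  cosα=0.8660 sinα=-0.5000 | (7,3) | tMaxX 0.5774 tMaxY 0.3400 | tΔX 1.1547 tΔY 2.0000
    t=0.3400 [y] (7,2)
    t=0.5774 [x] (8,2)
    t=1.7321 [x] (9,2) — stop
  → r_6 = 1.7321
beam 7: φ=135°, α=15°
  cosα=0.9659 sinα=0.2588 | (7,3) | tMaxX 0.5176 tMaxY 3.2069 | tΔX 1.0353 tΔY 3.8637
    t=0.5176 [x] (8,3)
    t=1.5529 [x] (9,3) — stop
  → r_7 = 1.5529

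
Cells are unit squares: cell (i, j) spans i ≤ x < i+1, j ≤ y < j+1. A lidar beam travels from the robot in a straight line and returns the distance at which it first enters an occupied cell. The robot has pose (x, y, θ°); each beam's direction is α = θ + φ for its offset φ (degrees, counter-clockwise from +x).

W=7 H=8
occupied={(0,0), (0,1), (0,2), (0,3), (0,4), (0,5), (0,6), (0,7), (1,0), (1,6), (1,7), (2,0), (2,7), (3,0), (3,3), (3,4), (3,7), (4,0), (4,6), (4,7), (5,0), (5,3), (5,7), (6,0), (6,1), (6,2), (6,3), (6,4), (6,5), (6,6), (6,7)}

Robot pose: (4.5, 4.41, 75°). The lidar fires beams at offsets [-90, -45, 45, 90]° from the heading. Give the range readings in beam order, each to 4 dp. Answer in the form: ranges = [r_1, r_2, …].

beam 1: φ=-90°, α=345°
  d=(0.9659,-0.2588)  start (4,4)  tX=0.5176 tY=1.5841  stride 1/|dx|=1.0353 1/|dy|=3.8637
    cross x-line → (5,4), t=0.5176
    cross x-line → (6,4), t=1.5529 (wall)
  → r_1 = 1.5529
beam 2: φ=-45°, α=30°
  d=(0.8660,0.5000)  start (4,4)  tX=0.5774 tY=1.1800  stride 1/|dx|=1.1547 1/|dy|=2.0000
    cross x-line → (5,4), t=0.5774
    cross y-line → (5,5), t=1.1800
    cross x-line → (6,5), t=1.7321 (wall)
  → r_2 = 1.7321
beam 3: φ=45°, α=120°
  d=(-0.5000,0.8660)  start (4,4)  tX=1.0000 tY=0.6813  stride 1/|dx|=2.0000 1/|dy|=1.1547
    cross y-line → (4,5), t=0.6813
    cross x-line → (3,5), t=1.0000
    cross y-line → (3,6), t=1.8360
    cross y-line → (3,7), t=2.9907 (wall)
  → r_3 = 2.9907
beam 4: φ=90°, α=165°
  d=(-0.9659,0.2588)  start (4,4)  tX=0.5176 tY=2.2796  stride 1/|dx|=1.0353 1/|dy|=3.8637
    cross x-line → (3,4), t=0.5176 (wall)
  → r_4 = 0.5176

ranges = [1.5529, 1.7321, 2.9907, 0.5176]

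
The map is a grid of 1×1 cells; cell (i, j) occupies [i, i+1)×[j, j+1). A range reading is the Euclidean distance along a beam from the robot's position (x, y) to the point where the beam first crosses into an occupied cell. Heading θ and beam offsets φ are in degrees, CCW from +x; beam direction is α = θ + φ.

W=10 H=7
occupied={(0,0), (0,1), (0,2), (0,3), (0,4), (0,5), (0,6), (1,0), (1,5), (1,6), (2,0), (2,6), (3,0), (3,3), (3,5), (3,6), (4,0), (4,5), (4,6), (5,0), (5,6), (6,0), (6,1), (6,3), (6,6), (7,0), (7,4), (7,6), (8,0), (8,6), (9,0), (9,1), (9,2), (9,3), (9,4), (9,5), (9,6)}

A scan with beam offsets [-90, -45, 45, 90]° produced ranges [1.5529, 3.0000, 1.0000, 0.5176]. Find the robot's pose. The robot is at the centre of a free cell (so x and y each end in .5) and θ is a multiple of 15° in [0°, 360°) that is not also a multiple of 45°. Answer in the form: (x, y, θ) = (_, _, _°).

Enumerate (i+0.5, j+0.5, θ) over the 33 free cells and 16 admissible headings. For each, cast all 4 beams and compare to the given ranges.
  (1.5, 2.5, 345°): beam 2 = 1.7321 ≠ 3.0000 ✗
  (8.5, 5.5, 30°): beam 1 = 1.0000 ≠ 1.5529 ✗
  (8.5, 1.5, 15°): beam 1 = 0.5176 ≠ 1.5529 ✗
  (5.5, 1.5, 30°): beam 1 = 0.5774 ≠ 1.5529 ✗
  (5.5, 4.5, 330°): beam 1 = 4.0415 ≠ 1.5529 ✗
  …
  (1.5, 3.5, 75°): r_1=1.5529, r_2=3.0000, r_3=1.0000, r_4=0.5176 — all match ✓
Only this pose fits every beam.

(x, y, θ) = (1.5, 3.5, 75°)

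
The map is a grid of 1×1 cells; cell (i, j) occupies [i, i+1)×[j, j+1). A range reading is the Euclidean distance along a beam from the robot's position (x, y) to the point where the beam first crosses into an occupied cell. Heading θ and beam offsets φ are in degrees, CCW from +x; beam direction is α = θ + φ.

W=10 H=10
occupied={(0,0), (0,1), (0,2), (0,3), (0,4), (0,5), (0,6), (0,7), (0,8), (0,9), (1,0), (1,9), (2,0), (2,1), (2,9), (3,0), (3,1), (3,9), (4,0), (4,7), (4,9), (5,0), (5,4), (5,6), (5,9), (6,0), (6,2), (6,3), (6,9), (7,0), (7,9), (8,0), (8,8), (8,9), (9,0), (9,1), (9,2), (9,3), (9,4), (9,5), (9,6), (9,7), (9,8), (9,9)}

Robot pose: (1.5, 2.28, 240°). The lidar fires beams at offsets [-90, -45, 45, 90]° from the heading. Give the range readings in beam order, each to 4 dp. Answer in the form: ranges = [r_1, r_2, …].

ranges = [0.5774, 0.5176, 1.3252, 0.5774]

beam 1: φ=-90°, α=150°
  d=(-0.8660,0.5000)  start (1,2)  tX=0.5774 tY=1.4400  stride 1/|dx|=1.1547 1/|dy|=2.0000
    cross x-line → (0,2), t=0.5774 (wall)
  → r_1 = 0.5774
beam 2: φ=-45°, α=195°
  d=(-0.9659,-0.2588)  start (1,2)  tX=0.5176 tY=1.0818  stride 1/|dx|=1.0353 1/|dy|=3.8637
    cross x-line → (0,2), t=0.5176 (wall)
  → r_2 = 0.5176
beam 3: φ=45°, α=285°
  d=(0.2588,-0.9659)  start (1,2)  tX=1.9319 tY=0.2899  stride 1/|dx|=3.8637 1/|dy|=1.0353
    cross y-line → (1,1), t=0.2899
    cross y-line → (1,0), t=1.3252 (wall)
  → r_3 = 1.3252
beam 4: φ=90°, α=330°
  d=(0.8660,-0.5000)  start (1,2)  tX=0.5774 tY=0.5600  stride 1/|dx|=1.1547 1/|dy|=2.0000
    cross y-line → (1,1), t=0.5600
    cross x-line → (2,1), t=0.5774 (wall)
  → r_4 = 0.5774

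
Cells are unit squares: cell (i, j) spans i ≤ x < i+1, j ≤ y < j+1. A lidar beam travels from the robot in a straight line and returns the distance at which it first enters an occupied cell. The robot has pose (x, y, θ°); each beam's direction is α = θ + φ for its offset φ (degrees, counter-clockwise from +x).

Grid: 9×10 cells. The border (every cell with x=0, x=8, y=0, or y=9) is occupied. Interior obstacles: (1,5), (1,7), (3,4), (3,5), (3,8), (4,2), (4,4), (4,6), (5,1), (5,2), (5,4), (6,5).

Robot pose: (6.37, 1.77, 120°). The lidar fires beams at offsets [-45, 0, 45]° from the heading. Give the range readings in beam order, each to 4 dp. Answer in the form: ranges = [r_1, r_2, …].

ranges = [6.2978, 0.7400, 0.3831]

beam 1: φ=-45°, α=75°
  d=(0.2588,0.9659)  start (6,1)  tX=2.4341 tY=0.2381  stride 1/|dx|=3.8637 1/|dy|=1.0353
    cross y-line → (6,2), t=0.2381
    cross y-line → (6,3), t=1.2734
    cross y-line → (6,4), t=2.3087
    cross x-line → (7,4), t=2.4341
    cross y-line → (7,5), t=3.3439
    cross y-line → (7,6), t=4.3792
    cross y-line → (7,7), t=5.4145
    cross x-line → (8,7), t=6.2978 (wall)
  → r_1 = 6.2978
beam 2: φ=0°, α=120°
  d=(-0.5000,0.8660)  start (6,1)  tX=0.7400 tY=0.2656  stride 1/|dx|=2.0000 1/|dy|=1.1547
    cross y-line → (6,2), t=0.2656
    cross x-line → (5,2), t=0.7400 (wall)
  → r_2 = 0.7400
beam 3: φ=45°, α=165°
  d=(-0.9659,0.2588)  start (6,1)  tX=0.3831 tY=0.8887  stride 1/|dx|=1.0353 1/|dy|=3.8637
    cross x-line → (5,1), t=0.3831 (wall)
  → r_3 = 0.3831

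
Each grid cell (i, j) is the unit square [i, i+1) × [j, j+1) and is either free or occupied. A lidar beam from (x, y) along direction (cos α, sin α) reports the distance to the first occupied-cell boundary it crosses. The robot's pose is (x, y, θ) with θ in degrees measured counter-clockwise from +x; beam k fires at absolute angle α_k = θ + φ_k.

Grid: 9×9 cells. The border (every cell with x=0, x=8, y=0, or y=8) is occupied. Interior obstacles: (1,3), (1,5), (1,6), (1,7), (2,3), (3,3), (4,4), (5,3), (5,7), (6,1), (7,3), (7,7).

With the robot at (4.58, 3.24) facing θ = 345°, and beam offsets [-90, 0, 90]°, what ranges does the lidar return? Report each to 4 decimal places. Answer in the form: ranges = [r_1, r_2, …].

ranges = [2.3190, 0.4348, 0.7868]

beam 1: φ=-90°, α=255°
  d=(-0.2588,-0.9659)  start (4,3)  tX=2.2409 tY=0.2485  stride 1/|dx|=3.8637 1/|dy|=1.0353
    cross y-line → (4,2), t=0.2485
    cross y-line → (4,1), t=1.2837
    cross x-line → (3,1), t=2.2409
    cross y-line → (3,0), t=2.3190 (wall)
  → r_1 = 2.3190
beam 2: φ=0°, α=345°
  d=(0.9659,-0.2588)  start (4,3)  tX=0.4348 tY=0.9273  stride 1/|dx|=1.0353 1/|dy|=3.8637
    cross x-line → (5,3), t=0.4348 (wall)
  → r_2 = 0.4348
beam 3: φ=90°, α=75°
  d=(0.2588,0.9659)  start (4,3)  tX=1.6228 tY=0.7868  stride 1/|dx|=3.8637 1/|dy|=1.0353
    cross y-line → (4,4), t=0.7868 (wall)
  → r_3 = 0.7868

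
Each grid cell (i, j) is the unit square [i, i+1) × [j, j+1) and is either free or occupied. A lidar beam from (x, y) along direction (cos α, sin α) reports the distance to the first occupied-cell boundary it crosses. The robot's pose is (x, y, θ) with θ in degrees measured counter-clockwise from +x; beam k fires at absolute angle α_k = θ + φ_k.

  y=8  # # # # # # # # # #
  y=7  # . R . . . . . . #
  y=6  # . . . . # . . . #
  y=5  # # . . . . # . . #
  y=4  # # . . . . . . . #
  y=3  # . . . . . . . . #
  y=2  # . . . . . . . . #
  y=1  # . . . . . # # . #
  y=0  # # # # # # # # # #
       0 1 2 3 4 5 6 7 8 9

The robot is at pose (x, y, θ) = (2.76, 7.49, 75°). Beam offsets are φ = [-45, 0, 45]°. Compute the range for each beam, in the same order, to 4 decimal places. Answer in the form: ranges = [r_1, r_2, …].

ranges = [1.0200, 0.5280, 0.5889]

beam 1: φ=-45°, α=30°
  cosα=0.8660 sinα=0.5000 | (2,7) | tMaxX 0.2771 tMaxY 1.0200 | tΔX 1.1547 tΔY 2.0000
    t=0.2771 [x] (3,7)
    t=1.0200 [y] (3,8) — stop
  → r_1 = 1.0200
beam 2: φ=0°, α=75°
  cosα=0.2588 sinα=0.9659 | (2,7) | tMaxX 0.9273 tMaxY 0.5280 | tΔX 3.8637 tΔY 1.0353
    t=0.5280 [y] (2,8) — stop
  → r_2 = 0.5280
beam 3: φ=45°, α=120°
  cosα=-0.5000 sinα=0.8660 | (2,7) | tMaxX 1.5200 tMaxY 0.5889 | tΔX 2.0000 tΔY 1.1547
    t=0.5889 [y] (2,8) — stop
  → r_3 = 0.5889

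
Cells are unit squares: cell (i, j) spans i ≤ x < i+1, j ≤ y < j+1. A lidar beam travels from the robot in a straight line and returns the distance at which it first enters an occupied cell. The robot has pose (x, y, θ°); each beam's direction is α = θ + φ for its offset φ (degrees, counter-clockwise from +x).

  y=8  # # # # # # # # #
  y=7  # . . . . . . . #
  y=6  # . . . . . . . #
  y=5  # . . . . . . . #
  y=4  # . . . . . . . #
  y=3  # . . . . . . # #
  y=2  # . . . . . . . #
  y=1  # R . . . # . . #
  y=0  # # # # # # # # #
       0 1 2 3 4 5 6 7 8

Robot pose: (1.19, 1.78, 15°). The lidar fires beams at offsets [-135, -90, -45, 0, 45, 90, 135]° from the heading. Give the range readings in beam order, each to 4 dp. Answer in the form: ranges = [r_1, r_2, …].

ranges = [0.3800, 0.8075, 1.5600, 6.0150, 7.1822, 0.7341, 0.2194]

beam 1: φ=-135°, α=240°
  dir = (cos 240°, sin 240°) = (-0.5000, -0.8660); from cell (1,1)
  next x-line at t=0.3800, next y-line at t=0.9007; Δt_x=2.0000, Δt_y=1.1547
    x: enter (0,1) at t=0.3800 ← occupied
  → r_1 = 0.3800
beam 2: φ=-90°, α=285°
  dir = (cos 285°, sin 285°) = (0.2588, -0.9659); from cell (1,1)
  next x-line at t=3.1296, next y-line at t=0.8075; Δt_x=3.8637, Δt_y=1.0353
    y: enter (1,0) at t=0.8075 ← occupied
  → r_2 = 0.8075
beam 3: φ=-45°, α=330°
  dir = (cos 330°, sin 330°) = (0.8660, -0.5000); from cell (1,1)
  next x-line at t=0.9353, next y-line at t=1.5600; Δt_x=1.1547, Δt_y=2.0000
    x: enter (2,1) at t=0.9353
    y: enter (2,0) at t=1.5600 ← occupied
  → r_3 = 1.5600
beam 4: φ=0°, α=15°
  dir = (cos 15°, sin 15°) = (0.9659, 0.2588); from cell (1,1)
  next x-line at t=0.8386, next y-line at t=0.8500; Δt_x=1.0353, Δt_y=3.8637
    x: enter (2,1) at t=0.8386
    y: enter (2,2) at t=0.8500
    x: enter (3,2) at t=1.8738
    x: enter (4,2) at t=2.9091
    x: enter (5,2) at t=3.9444
    y: enter (5,3) at t=4.7137
    x: enter (6,3) at t=4.9797
    x: enter (7,3) at t=6.0150 ← occupied
  → r_4 = 6.0150
beam 5: φ=45°, α=60°
  dir = (cos 60°, sin 60°) = (0.5000, 0.8660); from cell (1,1)
  next x-line at t=1.6200, next y-line at t=0.2540; Δt_x=2.0000, Δt_y=1.1547
    y: enter (1,2) at t=0.2540
    y: enter (1,3) at t=1.4087
    x: enter (2,3) at t=1.6200
    y: enter (2,4) at t=2.5634
    x: enter (3,4) at t=3.6200
    y: enter (3,5) at t=3.7181
    y: enter (3,6) at t=4.8728
    x: enter (4,6) at t=5.6200
    y: enter (4,7) at t=6.0275
    y: enter (4,8) at t=7.1822 ← occupied
  → r_5 = 7.1822
beam 6: φ=90°, α=105°
  dir = (cos 105°, sin 105°) = (-0.2588, 0.9659); from cell (1,1)
  next x-line at t=0.7341, next y-line at t=0.2278; Δt_x=3.8637, Δt_y=1.0353
    y: enter (1,2) at t=0.2278
    x: enter (0,2) at t=0.7341 ← occupied
  → r_6 = 0.7341
beam 7: φ=135°, α=150°
  dir = (cos 150°, sin 150°) = (-0.8660, 0.5000); from cell (1,1)
  next x-line at t=0.2194, next y-line at t=0.4400; Δt_x=1.1547, Δt_y=2.0000
    x: enter (0,1) at t=0.2194 ← occupied
  → r_7 = 0.2194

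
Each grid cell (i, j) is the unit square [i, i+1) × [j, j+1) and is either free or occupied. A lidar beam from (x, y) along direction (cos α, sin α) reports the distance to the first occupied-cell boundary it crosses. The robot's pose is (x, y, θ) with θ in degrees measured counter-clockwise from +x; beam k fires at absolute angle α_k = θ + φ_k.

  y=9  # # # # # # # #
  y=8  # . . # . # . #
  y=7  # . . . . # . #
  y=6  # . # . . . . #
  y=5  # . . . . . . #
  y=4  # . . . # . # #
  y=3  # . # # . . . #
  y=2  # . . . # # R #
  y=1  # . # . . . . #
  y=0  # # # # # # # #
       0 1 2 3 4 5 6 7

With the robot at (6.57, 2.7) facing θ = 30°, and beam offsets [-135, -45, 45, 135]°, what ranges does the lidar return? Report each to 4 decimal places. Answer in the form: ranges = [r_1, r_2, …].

ranges = [1.7600, 0.4452, 1.3459, 0.5901]

beam 1: φ=-135°, α=255°
  d=(-0.2588,-0.9659)  start (6,2)  tX=2.2023 tY=0.7247  stride 1/|dx|=3.8637 1/|dy|=1.0353
    cross y-line → (6,1), t=0.7247
    cross y-line → (6,0), t=1.7600 (wall)
  → r_1 = 1.7600
beam 2: φ=-45°, α=345°
  d=(0.9659,-0.2588)  start (6,2)  tX=0.4452 tY=2.7046  stride 1/|dx|=1.0353 1/|dy|=3.8637
    cross x-line → (7,2), t=0.4452 (wall)
  → r_2 = 0.4452
beam 3: φ=45°, α=75°
  d=(0.2588,0.9659)  start (6,2)  tX=1.6614 tY=0.3106  stride 1/|dx|=3.8637 1/|dy|=1.0353
    cross y-line → (6,3), t=0.3106
    cross y-line → (6,4), t=1.3459 (wall)
  → r_3 = 1.3459
beam 4: φ=135°, α=165°
  d=(-0.9659,0.2588)  start (6,2)  tX=0.5901 tY=1.1591  stride 1/|dx|=1.0353 1/|dy|=3.8637
    cross x-line → (5,2), t=0.5901 (wall)
  → r_4 = 0.5901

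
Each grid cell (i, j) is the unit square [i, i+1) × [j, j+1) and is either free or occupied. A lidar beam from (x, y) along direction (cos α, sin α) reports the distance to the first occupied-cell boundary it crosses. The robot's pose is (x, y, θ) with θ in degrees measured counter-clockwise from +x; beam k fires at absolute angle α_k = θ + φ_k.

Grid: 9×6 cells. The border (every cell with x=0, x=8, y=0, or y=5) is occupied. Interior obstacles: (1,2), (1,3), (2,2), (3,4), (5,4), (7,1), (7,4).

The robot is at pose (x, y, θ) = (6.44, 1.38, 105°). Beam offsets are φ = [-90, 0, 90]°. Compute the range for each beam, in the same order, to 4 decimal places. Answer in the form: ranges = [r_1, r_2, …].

ranges = [0.5798, 2.7124, 1.4682]

beam 1: φ=-90°, α=15°
  cosα=0.9659 sinα=0.2588 | (6,1) | tMaxX 0.5798 tMaxY 2.3955 | tΔX 1.0353 tΔY 3.8637
    t=0.5798 [x] (7,1) — stop
  → r_1 = 0.5798
beam 2: φ=0°, α=105°
  cosα=-0.2588 sinα=0.9659 | (6,1) | tMaxX 1.7000 tMaxY 0.6419 | tΔX 3.8637 tΔY 1.0353
    t=0.6419 [y] (6,2)
    t=1.6771 [y] (6,3)
    t=1.7000 [x] (5,3)
    t=2.7124 [y] (5,4) — stop
  → r_2 = 2.7124
beam 3: φ=90°, α=195°
  cosα=-0.9659 sinα=-0.2588 | (6,1) | tMaxX 0.4555 tMaxY 1.4682 | tΔX 1.0353 tΔY 3.8637
    t=0.4555 [x] (5,1)
    t=1.4682 [y] (5,0) — stop
  → r_3 = 1.4682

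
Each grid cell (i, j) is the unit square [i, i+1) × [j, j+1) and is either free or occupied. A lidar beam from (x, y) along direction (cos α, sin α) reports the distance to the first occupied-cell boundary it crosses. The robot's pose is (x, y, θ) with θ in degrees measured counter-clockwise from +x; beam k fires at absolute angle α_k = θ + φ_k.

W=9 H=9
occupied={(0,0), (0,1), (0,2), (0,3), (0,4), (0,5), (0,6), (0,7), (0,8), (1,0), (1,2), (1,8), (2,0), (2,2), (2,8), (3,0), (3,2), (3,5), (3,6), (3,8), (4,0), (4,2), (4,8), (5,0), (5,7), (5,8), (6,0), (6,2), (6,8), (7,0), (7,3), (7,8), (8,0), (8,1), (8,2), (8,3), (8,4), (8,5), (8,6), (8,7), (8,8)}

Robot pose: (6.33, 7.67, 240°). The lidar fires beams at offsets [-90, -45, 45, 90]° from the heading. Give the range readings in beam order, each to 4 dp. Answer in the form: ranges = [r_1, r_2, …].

beam 1: φ=-90°, α=150°
  cosα=-0.8660 sinα=0.5000 | (6,7) | tMaxX 0.3811 tMaxY 0.6600 | tΔX 1.1547 tΔY 2.0000
    t=0.3811 [x] (5,7) — stop
  → r_1 = 0.3811
beam 2: φ=-45°, α=195°
  cosα=-0.9659 sinα=-0.2588 | (6,7) | tMaxX 0.3416 tMaxY 2.5887 | tΔX 1.0353 tΔY 3.8637
    t=0.3416 [x] (5,7) — stop
  → r_2 = 0.3416
beam 3: φ=45°, α=285°
  cosα=0.2588 sinα=-0.9659 | (6,7) | tMaxX 2.5887 tMaxY 0.6936 | tΔX 3.8637 tΔY 1.0353
    t=0.6936 [y] (6,6)
    t=1.7289 [y] (6,5)
    t=2.5887 [x] (7,5)
    t=2.7642 [y] (7,4)
    t=3.7995 [y] (7,3) — stop
  → r_3 = 3.7995
beam 4: φ=90°, α=330°
  cosα=0.8660 sinα=-0.5000 | (6,7) | tMaxX 0.7736 tMaxY 1.3400 | tΔX 1.1547 tΔY 2.0000
    t=0.7736 [x] (7,7)
    t=1.3400 [y] (7,6)
    t=1.9283 [x] (8,6) — stop
  → r_4 = 1.9283

ranges = [0.3811, 0.3416, 3.7995, 1.9283]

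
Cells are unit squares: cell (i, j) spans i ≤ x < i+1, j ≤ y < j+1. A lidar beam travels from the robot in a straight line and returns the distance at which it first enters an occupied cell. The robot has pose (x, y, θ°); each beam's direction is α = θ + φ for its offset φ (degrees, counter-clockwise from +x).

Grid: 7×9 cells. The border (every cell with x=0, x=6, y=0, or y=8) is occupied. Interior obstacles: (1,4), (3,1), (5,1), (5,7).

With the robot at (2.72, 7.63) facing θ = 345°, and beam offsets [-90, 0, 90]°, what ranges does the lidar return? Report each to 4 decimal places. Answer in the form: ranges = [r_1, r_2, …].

ranges = [2.7819, 2.3604, 0.3831]

beam 1: φ=-90°, α=255°
  d=(-0.2588,-0.9659)  start (2,7)  tX=2.7819 tY=0.6522  stride 1/|dx|=3.8637 1/|dy|=1.0353
    cross y-line → (2,6), t=0.6522
    cross y-line → (2,5), t=1.6875
    cross y-line → (2,4), t=2.7228
    cross x-line → (1,4), t=2.7819 (wall)
  → r_1 = 2.7819
beam 2: φ=0°, α=345°
  d=(0.9659,-0.2588)  start (2,7)  tX=0.2899 tY=2.4341  stride 1/|dx|=1.0353 1/|dy|=3.8637
    cross x-line → (3,7), t=0.2899
    cross x-line → (4,7), t=1.3252
    cross x-line → (5,7), t=2.3604 (wall)
  → r_2 = 2.3604
beam 3: φ=90°, α=75°
  d=(0.2588,0.9659)  start (2,7)  tX=1.0818 tY=0.3831  stride 1/|dx|=3.8637 1/|dy|=1.0353
    cross y-line → (2,8), t=0.3831 (wall)
  → r_3 = 0.3831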